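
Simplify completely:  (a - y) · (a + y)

Pair the conjugate factors: (a+y)(a-y) = a² - y².

a² - y²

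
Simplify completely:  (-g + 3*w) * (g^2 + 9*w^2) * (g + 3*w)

Pair the conjugate factors: ((3*w)+g)((3*w)-g) = -g^2 + 9*w^2, then repeat with the next factor.

-g^4 + 81*w^4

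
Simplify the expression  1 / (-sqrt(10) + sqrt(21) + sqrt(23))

Group as (sqrt(21) + sqrt(23)) - sqrt(10); multiply by (sqrt(21) + sqrt(23)) + sqrt(10), then rationalise the remaining surd.

(-17*sqrt(10) + 4*sqrt(23) + 6*sqrt(21) + sqrt(4830))/388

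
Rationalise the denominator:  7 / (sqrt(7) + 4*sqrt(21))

(-sqrt(7) + 4*sqrt(21))/47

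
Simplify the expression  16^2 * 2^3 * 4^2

2^15

16^2 = 2^8; 2^3 = 2^3; 4^2 = 2^4
Combine exponents: 2^15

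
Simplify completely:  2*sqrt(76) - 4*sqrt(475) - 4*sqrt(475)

2*sqrt(76) = 4*sqrt(19); 4*sqrt(475) = 20*sqrt(19); 4*sqrt(475) = 20*sqrt(19)
Combine: (4 - 20 - 20)·sqrt(19) = -36*sqrt(19)

-36*sqrt(19)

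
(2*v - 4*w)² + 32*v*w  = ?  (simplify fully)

4*(v + 2*w)²

Expanding gives 4*v² + 16*v*w + 16*w², a perfect square.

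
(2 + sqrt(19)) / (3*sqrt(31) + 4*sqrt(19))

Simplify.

Multiply numerator and denominator by -3*sqrt(31) + 4*sqrt(19).
Denominator becomes 25; numerator becomes -3*sqrt(589) - 6*sqrt(31) + 8*sqrt(19) + 76.

(-3*sqrt(589) - 6*sqrt(31) + 8*sqrt(19) + 76)/25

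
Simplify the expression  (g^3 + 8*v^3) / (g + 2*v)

g^2 - 2*g*v + 4*v^2

g^3 + (2*v)^3 = (g + 2*v)(g^2 - 2*g*v + 4*v^2).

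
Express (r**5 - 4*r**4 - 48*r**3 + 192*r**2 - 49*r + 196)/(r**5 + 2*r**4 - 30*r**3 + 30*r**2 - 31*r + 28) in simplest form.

Factor: r**5 - 4*r**4 - 48*r**3 + 192*r**2 - 49*r + 196 = (r - 7)*(r**2 + 1)*(r + 7)*(r - 4);  r**5 + 2*r**4 - 30*r**3 + 30*r**2 - 31*r + 28 = (r - 1)*(r + 7)*(r - 4)*(r**2 + 1)
Cancel the common factors (r**2 + 1), (r - 4), (r + 7).

(r - 7)/(r - 1)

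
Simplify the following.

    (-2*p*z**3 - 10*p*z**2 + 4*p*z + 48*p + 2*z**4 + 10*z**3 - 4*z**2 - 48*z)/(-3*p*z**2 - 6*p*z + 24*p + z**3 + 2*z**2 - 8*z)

(-2*p*z - 6*p + 2*z**2 + 6*z)/(-3*p + z)

Factor: -2*p*z**3 - 10*p*z**2 + 4*p*z + 48*p + 2*z**4 + 10*z**3 - 4*z**2 - 48*z = 2*(z + 4)*(z + 3)*(z - 2)*(-p + z);  -3*p*z**2 - 6*p*z + 24*p + z**3 + 2*z**2 - 8*z = (z + 4)*(z - 2)*(-3*p + z)
Cancel the common factors (z - 2), (z + 4).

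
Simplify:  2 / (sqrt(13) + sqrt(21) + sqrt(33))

Group as (sqrt(21) + sqrt(33)) + sqrt(13); multiply by (sqrt(21) + sqrt(33)) - sqrt(13), then rationalise the remaining surd.

(-12*sqrt(1001) + 2*sqrt(33) + 50*sqrt(21) + 82*sqrt(13))/1091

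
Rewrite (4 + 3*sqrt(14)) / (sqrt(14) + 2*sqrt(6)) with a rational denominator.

(-21 - 2*sqrt(14) + 4*sqrt(6) + 6*sqrt(21))/5

Multiply numerator and denominator by -2*sqrt(6) + sqrt(14).
Denominator becomes -10; numerator becomes -12*sqrt(21) - 8*sqrt(6) + 4*sqrt(14) + 42.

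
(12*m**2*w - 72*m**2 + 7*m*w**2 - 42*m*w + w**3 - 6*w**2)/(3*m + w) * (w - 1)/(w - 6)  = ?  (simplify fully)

4*m*w - 4*m + w**2 - w

Factor: 12*m**2*w - 72*m**2 + 7*m*w**2 - 42*m*w + w**3 - 6*w**2 = (4*m + w)*(3*m + w)*(w - 6)
Cancel the common factors (w - 6), (3*m + w).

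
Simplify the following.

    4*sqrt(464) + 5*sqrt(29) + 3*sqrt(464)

4*sqrt(464) = 16*sqrt(29); 5*sqrt(29) = 5*sqrt(29); 3*sqrt(464) = 12*sqrt(29)
Combine: (16 + 5 + 12)·sqrt(29) = 33*sqrt(29)

33*sqrt(29)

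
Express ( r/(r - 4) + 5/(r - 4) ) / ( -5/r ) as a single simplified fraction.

Numerator: r/(r - 4) + 5/(r - 4) = (r + 5)/(r - 4)
Denominator: -5/r = -5/r
Divide: ((r + 5)/(r - 4)) · (-r/5) = (-r² - 5*r)/(5*r - 20)

(-r² - 5*r)/(5*r - 20)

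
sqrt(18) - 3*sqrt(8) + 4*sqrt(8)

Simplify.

5*sqrt(2)

sqrt(18) = 3*sqrt(2); 3*sqrt(8) = 6*sqrt(2); 4*sqrt(8) = 8*sqrt(2)
Combine: (3 - 6 + 8)·sqrt(2) = 5*sqrt(2)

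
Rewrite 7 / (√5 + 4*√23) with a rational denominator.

Multiply numerator and denominator by -√5 + 4*√23.
Denominator becomes 363; numerator becomes -7*√5 + 28*√23.

(-7*√5 + 28*√23)/363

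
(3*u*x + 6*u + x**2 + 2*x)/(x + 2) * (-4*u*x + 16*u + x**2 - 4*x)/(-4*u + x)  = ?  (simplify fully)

Factor: 3*u*x + 6*u + x**2 + 2*x = (x + 2)*(3*u + x);  -4*u*x + 16*u + x**2 - 4*x = (x - 4)*(-4*u + x)
Cancel the common factors (x + 2), (-4*u + x).

3*u*x - 12*u + x**2 - 4*x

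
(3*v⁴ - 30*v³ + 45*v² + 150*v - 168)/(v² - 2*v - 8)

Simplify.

3*v² - 24*v + 21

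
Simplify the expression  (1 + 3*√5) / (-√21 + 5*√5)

(√21 + 5*√5 + 3*√105 + 75)/104

Multiply numerator and denominator by √21 + 5*√5.
Denominator becomes 104; numerator becomes √21 + 5*√5 + 3*√105 + 75.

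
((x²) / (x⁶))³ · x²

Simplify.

x^(-10)

Inside the bracket: (x^-4)
Raise to the power 3: (x^-12)
Multiply by x²: add exponents.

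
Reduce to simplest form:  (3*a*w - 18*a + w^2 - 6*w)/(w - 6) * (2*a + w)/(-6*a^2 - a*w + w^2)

Factor: 3*a*w - 18*a + w^2 - 6*w = (w - 6)*(3*a + w);  -6*a^2 - a*w + w^2 = (-3*a + w)*(2*a + w)
Cancel the common factors (2*a + w), (w - 6).

(3*a + w)/(-3*a + w)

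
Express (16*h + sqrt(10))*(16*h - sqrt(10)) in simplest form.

Difference of squares with P = 16*h, Q = sqrt(10).

256*h**2 - 10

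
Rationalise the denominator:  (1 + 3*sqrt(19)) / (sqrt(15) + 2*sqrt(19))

Multiply numerator and denominator by -sqrt(15) + 2*sqrt(19).
Denominator becomes 61; numerator becomes -3*sqrt(285) - sqrt(15) + 2*sqrt(19) + 114.

(-3*sqrt(285) - sqrt(15) + 2*sqrt(19) + 114)/61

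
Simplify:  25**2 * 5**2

25**2 = 5**4; 5**2 = 5**2
Combine exponents: 5**6

5**6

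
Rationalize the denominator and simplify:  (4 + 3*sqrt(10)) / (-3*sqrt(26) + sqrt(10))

Multiply numerator and denominator by sqrt(10) + 3*sqrt(26).
Denominator becomes -224; numerator becomes 4*sqrt(10) + 30 + 12*sqrt(26) + 18*sqrt(65).

(-9*sqrt(65) - 6*sqrt(26) - 15 - 2*sqrt(10))/112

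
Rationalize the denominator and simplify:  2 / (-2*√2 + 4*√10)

(√2 + 2*√10)/38

Multiply numerator and denominator by 2*√2 + 4*√10.
Denominator becomes 152; numerator becomes 4*√2 + 8*√10.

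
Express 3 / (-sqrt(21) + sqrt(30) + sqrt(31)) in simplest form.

Group as (sqrt(30) + sqrt(31)) - sqrt(21); multiply by (sqrt(30) + sqrt(31)) + sqrt(21), then rationalise the remaining surd.

(-60*sqrt(21) + 30*sqrt(31) + 33*sqrt(30) + 9*sqrt(2170))/1060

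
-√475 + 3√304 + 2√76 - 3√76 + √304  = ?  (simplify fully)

9*√19

√475 = 5*√19; 3√304 = 12*√19; 2√76 = 4*√19; 3√76 = 6*√19; √304 = 4*√19
Combine: (-5 + 12 + 4 - 6 + 4)·√19 = 9*√19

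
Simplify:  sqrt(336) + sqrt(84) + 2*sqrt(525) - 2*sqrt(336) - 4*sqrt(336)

sqrt(336) = 4*sqrt(21); sqrt(84) = 2*sqrt(21); 2*sqrt(525) = 10*sqrt(21); 2*sqrt(336) = 8*sqrt(21); 4*sqrt(336) = 16*sqrt(21)
Combine: (4 + 2 + 10 - 8 - 16)·sqrt(21) = -8*sqrt(21)

-8*sqrt(21)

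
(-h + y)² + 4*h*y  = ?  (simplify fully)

After expansion: h² + 2*h*y + y² — a perfect-square trinomial.

(h + y)²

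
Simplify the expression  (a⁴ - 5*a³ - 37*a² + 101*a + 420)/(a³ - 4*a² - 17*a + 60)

(a² - 4*a - 21)/(a - 3)

Factor: a⁴ - 5*a³ - 37*a² + 101*a + 420 = (a - 7)·(a + 4)·(a - 5)·(a + 3);  a³ - 4*a² - 17*a + 60 = (a - 5)·(a + 4)·(a - 3)
Cancel the common factors (a - 5), (a + 4).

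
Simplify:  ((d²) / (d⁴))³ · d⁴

d^(-2)

Inside the bracket: (d^-2)
Raise to the power 3: (d^-6)
Multiply by d⁴: add exponents.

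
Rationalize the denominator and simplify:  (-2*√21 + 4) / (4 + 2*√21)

Multiply numerator and denominator by -2*√21 + 4.
Denominator becomes -68; numerator becomes -16*√21 + 100.

-(-√21 + 2)²/17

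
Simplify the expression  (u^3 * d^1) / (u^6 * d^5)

Quotient: (u^-3) * (d^-4)

1/(d^4*u^3)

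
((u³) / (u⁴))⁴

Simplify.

u^(-4)

Inside the bracket: (u^-1)
Raise to the power 4: (u^-4)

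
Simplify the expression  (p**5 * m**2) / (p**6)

Quotient: (p**-1) * m**2

m**2/p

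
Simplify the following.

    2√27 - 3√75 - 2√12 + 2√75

2√27 = 6*√3; 3√75 = 15*√3; 2√12 = 4*√3; 2√75 = 10*√3
Combine: (6 - 15 - 4 + 10)·√3 = -3*√3

-3*√3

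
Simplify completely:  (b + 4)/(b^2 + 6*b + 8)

1/(b + 2)

Factor: b^2 + 6*b + 8 = (b + 4)*(b + 2)
Cancel the common factor (b + 4).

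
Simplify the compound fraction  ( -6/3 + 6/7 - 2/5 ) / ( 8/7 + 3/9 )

Numerator: -6/3 + 6/7 - 2/5 = -54/35
Denominator: 8/7 + 3/9 = 31/21
Divide: (-54/35) · (21/31) = -162/155

-162/155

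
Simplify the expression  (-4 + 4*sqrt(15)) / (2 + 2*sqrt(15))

(-2*sqrt(15) + 16)/7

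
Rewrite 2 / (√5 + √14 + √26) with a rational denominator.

(-8*√455 - 14*√26 + 34*√14 + 70*√5)/231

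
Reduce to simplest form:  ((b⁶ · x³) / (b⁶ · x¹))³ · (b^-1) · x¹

x⁷/b

Inside the bracket: x²
Raise to the power 3: x⁶
Multiply by (b^-1) · x¹: add exponents.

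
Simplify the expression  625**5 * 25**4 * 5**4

5**32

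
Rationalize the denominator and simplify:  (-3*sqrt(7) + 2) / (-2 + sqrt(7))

(-17 - 4*sqrt(7))/3

Multiply numerator and denominator by -sqrt(7) - 2.
Denominator becomes -3; numerator becomes 4*sqrt(7) + 17.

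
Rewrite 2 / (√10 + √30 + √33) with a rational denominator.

(-120*√11 + 14*√33 + 26*√30 + 106*√10)/1151

Group as (√30 + √33) + √10; multiply by (√30 + √33) - √10, then rationalise the remaining surd.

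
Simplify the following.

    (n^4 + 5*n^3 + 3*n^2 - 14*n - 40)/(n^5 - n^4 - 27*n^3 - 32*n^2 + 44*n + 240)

Factor: n^4 + 5*n^3 + 3*n^2 - 14*n - 40 = (n^2 + 3*n + 5)*(n + 4)*(n - 2);  n^5 - n^4 - 27*n^3 - 32*n^2 + 44*n + 240 = (n + 4)*(n^2 + 3*n + 5)*(n - 6)*(n - 2)
Cancel the common factors (n^2 + 3*n + 5), (n + 4), (n - 2).

1/(n - 6)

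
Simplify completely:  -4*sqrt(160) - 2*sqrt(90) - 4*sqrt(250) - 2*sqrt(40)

-46*sqrt(10)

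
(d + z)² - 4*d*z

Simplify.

(d - z)²

Expanding gives d² - 2*d*z + z², a perfect square.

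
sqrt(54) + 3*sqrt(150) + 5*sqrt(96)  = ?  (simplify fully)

sqrt(54) = 3*sqrt(6); 3*sqrt(150) = 15*sqrt(6); 5*sqrt(96) = 20*sqrt(6)
Combine: (3 + 15 + 20)·sqrt(6) = 38*sqrt(6)

38*sqrt(6)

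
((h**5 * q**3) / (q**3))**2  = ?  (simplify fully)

Inside the bracket: h**5
Raise to the power 2: h**10

h**10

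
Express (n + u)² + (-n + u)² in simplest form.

2*n² + 2*u²

Write as f(u,n) + f(u,-n) and expand.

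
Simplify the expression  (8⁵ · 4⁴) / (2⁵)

8⁵ = 2^15; 4⁴ = 2^8; 2⁵ = 2^5
Combine exponents: 2^18

2^18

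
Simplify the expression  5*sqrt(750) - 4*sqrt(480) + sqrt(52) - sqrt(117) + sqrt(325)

4*sqrt(13) + 9*sqrt(30)

5*sqrt(750) = 25*sqrt(30); 4*sqrt(480) = 16*sqrt(30); sqrt(52) = 2*sqrt(13); sqrt(117) = 3*sqrt(13); sqrt(325) = 5*sqrt(13)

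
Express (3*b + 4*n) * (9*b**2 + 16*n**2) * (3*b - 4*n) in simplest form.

81*b**4 - 256*n**4

((3*b)+(4*n))((3*b)-(4*n)) = 9*b**2 - 16*n**2; continue pairing.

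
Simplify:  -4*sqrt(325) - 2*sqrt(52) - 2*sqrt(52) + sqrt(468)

-22*sqrt(13)

4*sqrt(325) = 20*sqrt(13); 2*sqrt(52) = 4*sqrt(13); 2*sqrt(52) = 4*sqrt(13); sqrt(468) = 6*sqrt(13)
Combine: (-20 - 4 - 4 + 6)·sqrt(13) = -22*sqrt(13)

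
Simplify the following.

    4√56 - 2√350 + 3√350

13*√14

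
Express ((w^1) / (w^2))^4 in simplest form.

w^(-4)

Inside the bracket: (w^-1)
Raise to the power 4: (w^-4)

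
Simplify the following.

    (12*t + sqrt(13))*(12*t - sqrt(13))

Product of conjugates: (P+Q)(P-Q) = P**2 - Q**2.

144*t**2 - 13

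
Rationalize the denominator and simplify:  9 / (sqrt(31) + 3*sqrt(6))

(-9*sqrt(31) + 27*sqrt(6))/23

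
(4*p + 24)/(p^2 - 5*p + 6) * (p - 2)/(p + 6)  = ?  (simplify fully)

4/(p - 3)

Factor: 4*p + 24 = 4*(p + 6);  p^2 - 5*p + 6 = (p - 3)*(p - 2)
Cancel the common factors (p + 6), (p - 2).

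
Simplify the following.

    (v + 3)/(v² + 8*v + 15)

Factor: v² + 8*v + 15 = (v + 3)·(v + 5)
Cancel the common factor (v + 3).

1/(v + 5)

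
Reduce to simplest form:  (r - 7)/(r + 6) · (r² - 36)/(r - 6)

Factor: r² - 36 = (r - 6)·(r + 6)
Cancel the common factors (r + 6), (r - 6).

r - 7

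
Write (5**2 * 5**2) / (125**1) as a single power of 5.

5**2 = 5**2; 5**2 = 5**2; 125**1 = 5**3
Combine exponents: 5**1

5**1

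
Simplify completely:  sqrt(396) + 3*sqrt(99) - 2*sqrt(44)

sqrt(396) = 6*sqrt(11); 3*sqrt(99) = 9*sqrt(11); 2*sqrt(44) = 4*sqrt(11)
Combine: (6 + 9 - 4)·sqrt(11) = 11*sqrt(11)

11*sqrt(11)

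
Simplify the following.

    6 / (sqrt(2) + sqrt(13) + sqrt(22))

Group as (sqrt(2) + sqrt(22)) + sqrt(13); multiply by (sqrt(2) + sqrt(22)) - sqrt(13), then rationalise the remaining surd.

(-24*sqrt(143) - 42*sqrt(22) + 66*sqrt(13) + 198*sqrt(2))/55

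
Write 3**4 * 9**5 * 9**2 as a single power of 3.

3**4 = 3**4; 9**5 = 3**10; 9**2 = 3**4
Combine exponents: 3**18

3**18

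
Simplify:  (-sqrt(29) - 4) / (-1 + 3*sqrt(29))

Multiply numerator and denominator by -3*sqrt(29) - 1.
Denominator becomes -260; numerator becomes 13*sqrt(29) + 91.

(-7 - sqrt(29))/20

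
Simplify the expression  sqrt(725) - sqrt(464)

sqrt(725) = 5*sqrt(29); sqrt(464) = 4*sqrt(29)
Combine: (5 - 4)·sqrt(29) = sqrt(29)

sqrt(29)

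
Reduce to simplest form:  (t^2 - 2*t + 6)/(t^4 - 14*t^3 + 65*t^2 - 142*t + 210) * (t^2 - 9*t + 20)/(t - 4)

1/(t - 7)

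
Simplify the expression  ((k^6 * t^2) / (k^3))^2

k^6*t^4

Inside the bracket: k^3 * t^2
Raise to the power 2: k^6 * t^4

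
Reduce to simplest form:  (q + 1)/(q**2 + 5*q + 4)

Factor: q**2 + 5*q + 4 = (q + 1)*(q + 4)
Cancel the common factor (q + 1).

1/(q + 4)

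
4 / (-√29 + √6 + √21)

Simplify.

Group as (√6 + √21) - √29; multiply by (√6 + √21) + √29, then rationalise the remaining surd.

(2*√29 + 14*√21 + 44*√6 + 6*√406)/125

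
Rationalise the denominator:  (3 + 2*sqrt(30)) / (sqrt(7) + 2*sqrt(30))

(-2*sqrt(210) - 3*sqrt(7) + 6*sqrt(30) + 120)/113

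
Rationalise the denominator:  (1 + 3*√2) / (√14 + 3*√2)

(-6*√7 - √14 + 3*√2 + 18)/4

Multiply numerator and denominator by -√14 + 3*√2.
Denominator becomes 4; numerator becomes -6*√7 - √14 + 3*√2 + 18.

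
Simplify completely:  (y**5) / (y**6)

Quotient: (y**-1)

1/y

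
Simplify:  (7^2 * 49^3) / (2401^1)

7^4

7^2 = 7^2; 49^3 = 7^6; 2401^1 = 7^4
Combine exponents: 7^4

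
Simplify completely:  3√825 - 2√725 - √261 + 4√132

-13*√29 + 23*√33

3√825 = 15*√33; 2√725 = 10*√29; √261 = 3*√29; 4√132 = 8*√33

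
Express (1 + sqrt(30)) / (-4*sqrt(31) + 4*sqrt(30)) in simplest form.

(-sqrt(930) - 30 - sqrt(31) - sqrt(30))/4

Multiply numerator and denominator by 4*sqrt(30) + 4*sqrt(31).
Denominator becomes -16; numerator becomes 4*sqrt(30) + 4*sqrt(31) + 120 + 4*sqrt(930).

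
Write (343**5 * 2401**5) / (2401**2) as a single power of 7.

7**27

343**5 = 7**15; 2401**5 = 7**20; 2401**2 = 7**8
Combine exponents: 7**27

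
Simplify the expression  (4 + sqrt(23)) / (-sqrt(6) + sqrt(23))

Multiply numerator and denominator by sqrt(6) + sqrt(23).
Denominator becomes 17; numerator becomes 4*sqrt(6) + sqrt(138) + 4*sqrt(23) + 23.

(4*sqrt(6) + sqrt(138) + 4*sqrt(23) + 23)/17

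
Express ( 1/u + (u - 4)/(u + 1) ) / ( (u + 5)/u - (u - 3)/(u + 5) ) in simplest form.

(u³ + 2*u² - 14*u + 5)/(13*u² + 38*u + 25)

Numerator: 1/u + (u - 4)/(u + 1) = (u² - 3*u + 1)/(u² + u)
Denominator: (u + 5)/u - (u - 3)/(u + 5) = (13*u + 25)/(u² + 5*u)
Divide: ((u² - 3*u + 1)/(u² + u)) · ((u² + 5*u)/(13*u + 25)) = (u³ + 2*u² - 14*u + 5)/(13*u² + 38*u + 25)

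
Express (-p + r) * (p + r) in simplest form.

(r+p)(r-p) = -p^2 + r^2.

-p^2 + r^2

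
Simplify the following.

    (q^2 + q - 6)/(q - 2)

Factor: q^2 + q - 6 = (q + 3)*(q - 2)
Cancel the common factor (q - 2).

q + 3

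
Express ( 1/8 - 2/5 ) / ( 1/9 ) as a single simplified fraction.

Numerator: 1/8 - 2/5 = -11/40
Denominator: 1/9 = 1/9
Divide: (-11/40) · (9) = -99/40

-99/40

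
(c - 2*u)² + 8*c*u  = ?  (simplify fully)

Expanding gives c² + 4*c*u + 4*u², a perfect square.

(c + 2*u)²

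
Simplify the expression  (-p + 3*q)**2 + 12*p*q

After expansion: p**2 + 6*p*q + 9*q**2 — a perfect-square trinomial.

(p + 3*q)**2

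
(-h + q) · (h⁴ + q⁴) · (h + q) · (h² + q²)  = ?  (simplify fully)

(q+h)(q-h) = -h² + q²; continue pairing.

-h⁸ + q⁸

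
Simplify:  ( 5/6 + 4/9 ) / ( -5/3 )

Numerator: 5/6 + 4/9 = 23/18
Denominator: -5/3 = -5/3
Divide: (23/18) · (-3/5) = -23/30

-23/30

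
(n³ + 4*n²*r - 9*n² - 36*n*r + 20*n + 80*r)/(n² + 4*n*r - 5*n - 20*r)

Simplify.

n - 4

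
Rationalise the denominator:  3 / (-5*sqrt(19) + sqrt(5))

Multiply numerator and denominator by sqrt(5) + 5*sqrt(19).
Denominator becomes -470; numerator becomes 3*sqrt(5) + 15*sqrt(19).

(-15*sqrt(19) - 3*sqrt(5))/470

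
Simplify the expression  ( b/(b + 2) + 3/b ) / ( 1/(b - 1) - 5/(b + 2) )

(-b³ - 2*b² - 3*b + 6)/(4*b² - 7*b)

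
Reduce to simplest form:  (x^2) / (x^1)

Quotient: x^1

x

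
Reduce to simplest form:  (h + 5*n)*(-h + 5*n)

Product of conjugates: (P+Q)(P-Q) = P**2 - Q**2.

-h**2 + 25*n**2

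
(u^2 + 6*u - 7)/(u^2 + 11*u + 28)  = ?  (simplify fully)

(u - 1)/(u + 4)

Factor: u^2 + 6*u - 7 = (u + 7)*(u - 1);  u^2 + 11*u + 28 = (u + 7)*(u + 4)
Cancel the common factor (u + 7).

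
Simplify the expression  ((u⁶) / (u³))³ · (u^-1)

Inside the bracket: u³
Raise to the power 3: u⁹
Multiply by (u^-1): add exponents.

u⁸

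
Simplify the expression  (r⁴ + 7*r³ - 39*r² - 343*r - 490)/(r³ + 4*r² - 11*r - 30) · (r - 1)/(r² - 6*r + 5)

Factor: r⁴ + 7*r³ - 39*r² - 343*r - 490 = (r - 7)·(r + 5)·(r + 2)·(r + 7);  r³ + 4*r² - 11*r - 30 = (r - 3)·(r + 2)·(r + 5);  r² - 6*r + 5 = (r - 1)·(r - 5)
Cancel the common factors (r - 1), (r + 5), (r + 2).

(r² - 49)/(r² - 8*r + 15)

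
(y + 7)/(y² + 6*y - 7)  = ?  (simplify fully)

Factor: y² + 6*y - 7 = (y - 1)·(y + 7)
Cancel the common factor (y + 7).

1/(y - 1)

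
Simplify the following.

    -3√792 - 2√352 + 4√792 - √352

3√792 = 18*√22; 2√352 = 8*√22; 4√792 = 24*√22; √352 = 4*√22
Combine: (-18 - 8 + 24 - 4)·√22 = -6*√22

-6*√22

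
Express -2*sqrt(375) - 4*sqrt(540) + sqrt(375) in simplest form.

2*sqrt(375) = 10*sqrt(15); 4*sqrt(540) = 24*sqrt(15); sqrt(375) = 5*sqrt(15)
Combine: (-10 - 24 + 5)·sqrt(15) = -29*sqrt(15)

-29*sqrt(15)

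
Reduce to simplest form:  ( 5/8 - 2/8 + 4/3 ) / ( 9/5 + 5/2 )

Numerator: 5/8 - 2/8 + 4/3 = 41/24
Denominator: 9/5 + 5/2 = 43/10
Divide: (41/24) · (10/43) = 205/516

205/516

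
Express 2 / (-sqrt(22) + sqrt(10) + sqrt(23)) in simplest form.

Group as (sqrt(10) + sqrt(23)) - sqrt(22); multiply by (sqrt(10) + sqrt(23)) + sqrt(22), then rationalise the remaining surd.

(-22*sqrt(22) + 18*sqrt(23) + 70*sqrt(10) + 8*sqrt(1265))/799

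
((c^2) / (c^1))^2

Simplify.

Inside the bracket: c^1
Raise to the power 2: c^2

c^2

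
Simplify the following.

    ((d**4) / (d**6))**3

d**(-6)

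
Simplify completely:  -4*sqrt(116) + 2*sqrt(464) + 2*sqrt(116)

4*sqrt(116) = 8*sqrt(29); 2*sqrt(464) = 8*sqrt(29); 2*sqrt(116) = 4*sqrt(29)
Combine: (-8 + 8 + 4)·sqrt(29) = 4*sqrt(29)

4*sqrt(29)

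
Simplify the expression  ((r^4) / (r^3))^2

r^2

Inside the bracket: r^1
Raise to the power 2: r^2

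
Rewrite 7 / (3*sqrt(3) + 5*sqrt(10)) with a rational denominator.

Multiply numerator and denominator by -3*sqrt(3) + 5*sqrt(10).
Denominator becomes 223; numerator becomes -21*sqrt(3) + 35*sqrt(10).

(-21*sqrt(3) + 35*sqrt(10))/223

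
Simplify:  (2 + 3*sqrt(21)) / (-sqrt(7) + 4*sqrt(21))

(2*sqrt(7) + 21*sqrt(3) + 8*sqrt(21) + 252)/329

Multiply numerator and denominator by sqrt(7) + 4*sqrt(21).
Denominator becomes 329; numerator becomes 2*sqrt(7) + 21*sqrt(3) + 8*sqrt(21) + 252.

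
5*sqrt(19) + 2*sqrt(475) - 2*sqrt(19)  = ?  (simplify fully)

5*sqrt(19) = 5*sqrt(19); 2*sqrt(475) = 10*sqrt(19); 2*sqrt(19) = 2*sqrt(19)
Combine: (5 + 10 - 2)·sqrt(19) = 13*sqrt(19)

13*sqrt(19)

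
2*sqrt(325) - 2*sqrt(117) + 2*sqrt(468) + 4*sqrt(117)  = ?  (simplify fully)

28*sqrt(13)

2*sqrt(325) = 10*sqrt(13); 2*sqrt(117) = 6*sqrt(13); 2*sqrt(468) = 12*sqrt(13); 4*sqrt(117) = 12*sqrt(13)
Combine: (10 - 6 + 12 + 12)·sqrt(13) = 28*sqrt(13)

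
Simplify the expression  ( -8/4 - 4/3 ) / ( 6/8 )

Numerator: -8/4 - 4/3 = -10/3
Denominator: 6/8 = 3/4
Divide: (-10/3) · (4/3) = -40/9

-40/9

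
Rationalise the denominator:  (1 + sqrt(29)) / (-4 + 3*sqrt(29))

(sqrt(29) + 13)/35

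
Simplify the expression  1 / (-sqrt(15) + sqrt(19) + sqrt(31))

Group as (sqrt(19) + sqrt(31)) - sqrt(15); multiply by (sqrt(19) + sqrt(31)) + sqrt(15), then rationalise the remaining surd.

(-35*sqrt(15) + 3*sqrt(31) + 27*sqrt(19) + 2*sqrt(8835))/1131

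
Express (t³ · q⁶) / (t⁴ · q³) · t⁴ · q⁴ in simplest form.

q⁷*t³

Quotient: (t^-1) · q³
Multiply by t⁴ · q⁴: add exponents.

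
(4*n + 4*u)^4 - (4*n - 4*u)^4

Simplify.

Binomially expand both and collect terms in (4*n), (4*u).

2048*n*u*(n^2 + u^2)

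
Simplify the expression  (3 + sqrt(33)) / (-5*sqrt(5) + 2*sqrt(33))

(15*sqrt(5) + 6*sqrt(33) + 5*sqrt(165) + 66)/7

Multiply numerator and denominator by 5*sqrt(5) + 2*sqrt(33).
Denominator becomes 7; numerator becomes 15*sqrt(5) + 6*sqrt(33) + 5*sqrt(165) + 66.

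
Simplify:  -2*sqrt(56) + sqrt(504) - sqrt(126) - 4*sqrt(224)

2*sqrt(56) = 4*sqrt(14); sqrt(504) = 6*sqrt(14); sqrt(126) = 3*sqrt(14); 4*sqrt(224) = 16*sqrt(14)
Combine: (-4 + 6 - 3 - 16)·sqrt(14) = -17*sqrt(14)

-17*sqrt(14)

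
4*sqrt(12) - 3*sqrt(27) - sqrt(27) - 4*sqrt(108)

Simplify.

-28*sqrt(3)

4*sqrt(12) = 8*sqrt(3); 3*sqrt(27) = 9*sqrt(3); sqrt(27) = 3*sqrt(3); 4*sqrt(108) = 24*sqrt(3)
Combine: (8 - 9 - 3 - 24)·sqrt(3) = -28*sqrt(3)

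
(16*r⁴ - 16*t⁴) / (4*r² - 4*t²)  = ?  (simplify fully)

16*r⁴ - 16*t⁴ factors as 16*(r - t)*(r + t)*(r² + t²).

4*r² + 4*t²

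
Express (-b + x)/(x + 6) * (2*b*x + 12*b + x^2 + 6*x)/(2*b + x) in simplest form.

Factor: 2*b*x + 12*b + x^2 + 6*x = (x + 6)*(2*b + x)
Cancel the common factors (2*b + x), (x + 6).

-b + x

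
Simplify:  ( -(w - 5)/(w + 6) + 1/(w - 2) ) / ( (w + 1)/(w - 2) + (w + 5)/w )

(-w³ + 8*w² - 4*w)/(2*w³ + 16*w² + 14*w - 60)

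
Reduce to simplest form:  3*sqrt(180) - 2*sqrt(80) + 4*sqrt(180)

3*sqrt(180) = 18*sqrt(5); 2*sqrt(80) = 8*sqrt(5); 4*sqrt(180) = 24*sqrt(5)
Combine: (18 - 8 + 24)·sqrt(5) = 34*sqrt(5)

34*sqrt(5)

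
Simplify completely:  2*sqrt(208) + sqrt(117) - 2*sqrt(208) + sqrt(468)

2*sqrt(208) = 8*sqrt(13); sqrt(117) = 3*sqrt(13); 2*sqrt(208) = 8*sqrt(13); sqrt(468) = 6*sqrt(13)
Combine: (8 + 3 - 8 + 6)·sqrt(13) = 9*sqrt(13)

9*sqrt(13)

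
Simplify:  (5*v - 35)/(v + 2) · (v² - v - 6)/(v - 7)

5*v - 15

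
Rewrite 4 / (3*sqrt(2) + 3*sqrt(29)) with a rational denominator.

Multiply numerator and denominator by -3*sqrt(2) + 3*sqrt(29).
Denominator becomes 243; numerator becomes -12*sqrt(2) + 12*sqrt(29).

(-4*sqrt(2) + 4*sqrt(29))/81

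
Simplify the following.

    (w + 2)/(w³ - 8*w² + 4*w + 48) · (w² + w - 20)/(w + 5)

Factor: w³ - 8*w² + 4*w + 48 = (w - 6)·(w - 4)·(w + 2);  w² + w - 20 = (w + 5)·(w - 4)
Cancel the common factors (w + 2), (w - 4), (w + 5).

1/(w - 6)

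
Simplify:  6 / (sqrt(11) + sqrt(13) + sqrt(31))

Group as (sqrt(11) + sqrt(13)) + sqrt(31); multiply by (sqrt(11) + sqrt(13)) - sqrt(31), then rationalise the remaining surd.

(-12*sqrt(4433) - 42*sqrt(31) + 174*sqrt(13) + 198*sqrt(11))/523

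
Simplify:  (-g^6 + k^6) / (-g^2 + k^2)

Factor k^6 - g^6 and cancel (-g^2 + k^2).

g^4 + g^2*k^2 + k^4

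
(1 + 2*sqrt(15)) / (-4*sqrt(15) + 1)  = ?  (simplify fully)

(-121 - 6*sqrt(15))/239

Multiply numerator and denominator by 1 + 4*sqrt(15).
Denominator becomes -239; numerator becomes 6*sqrt(15) + 121.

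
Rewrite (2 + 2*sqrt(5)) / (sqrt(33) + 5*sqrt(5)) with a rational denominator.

Multiply numerator and denominator by -sqrt(33) + 5*sqrt(5).
Denominator becomes 92; numerator becomes -2*sqrt(165) - 2*sqrt(33) + 10*sqrt(5) + 50.

(-sqrt(165) - sqrt(33) + 5*sqrt(5) + 25)/46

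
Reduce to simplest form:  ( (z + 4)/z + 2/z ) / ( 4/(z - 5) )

(z^2 + z - 30)/(4*z)

Numerator: (z + 4)/z + 2/z = (z + 6)/z
Denominator: 4/(z - 5) = 4/(z - 5)
Divide: ((z + 6)/z) · (z/4 - 5/4) = (z^2 + z - 30)/(4*z)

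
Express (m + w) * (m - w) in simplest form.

(m+w)(m-w) = m^2 - w^2.

m^2 - w^2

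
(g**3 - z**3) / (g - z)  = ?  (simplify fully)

g**2 + g*z + z**2

Factor as (a-b)(a**2+ab+b**2) with a=g, b=z.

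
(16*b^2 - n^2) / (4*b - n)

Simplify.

16*b^2 - n^2 factors as (4*b - n)*(4*b + n).

4*b + n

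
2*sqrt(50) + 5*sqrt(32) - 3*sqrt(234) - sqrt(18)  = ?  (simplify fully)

2*sqrt(50) = 10*sqrt(2); 5*sqrt(32) = 20*sqrt(2); 3*sqrt(234) = 9*sqrt(26); sqrt(18) = 3*sqrt(2)

-9*sqrt(26) + 27*sqrt(2)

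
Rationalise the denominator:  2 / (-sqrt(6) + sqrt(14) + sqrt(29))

Group as (sqrt(14) + sqrt(29)) - sqrt(6); multiply by (sqrt(14) + sqrt(29)) + sqrt(6), then rationalise the remaining surd.

(-74*sqrt(6) - 18*sqrt(29) + 42*sqrt(14) + 8*sqrt(609))/255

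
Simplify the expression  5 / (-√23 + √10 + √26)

Group as (√10 + √26) - √23; multiply by (√10 + √26) + √23, then rationalise the remaining surd.

(-65*√23 + 35*√26 + 195*√10 + 20*√1495)/871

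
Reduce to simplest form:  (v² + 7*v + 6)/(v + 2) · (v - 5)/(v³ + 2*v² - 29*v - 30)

Factor: v² + 7*v + 6 = (v + 1)·(v + 6);  v³ + 2*v² - 29*v - 30 = (v + 1)·(v + 6)·(v - 5)
Cancel the common factors (v - 5), (v + 6), (v + 1).

1/(v + 2)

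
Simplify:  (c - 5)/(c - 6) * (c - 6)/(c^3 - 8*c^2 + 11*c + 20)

1/(c^2 - 3*c - 4)

Factor: c^3 - 8*c^2 + 11*c + 20 = (c - 4)*(c + 1)*(c - 5)
Cancel the common factors (c - 5), (c - 6).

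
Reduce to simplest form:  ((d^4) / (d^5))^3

d^(-3)

Inside the bracket: (d^-1)
Raise to the power 3: (d^-3)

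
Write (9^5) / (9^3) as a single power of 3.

3^4

9^5 = 3^10; 9^3 = 3^6
Combine exponents: 3^4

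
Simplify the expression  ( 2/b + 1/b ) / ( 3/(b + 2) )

(b + 2)/b

Numerator: 2/b + 1/b = 3/b
Denominator: 3/(b + 2) = 3/(b + 2)
Divide: (3/b) · (b/3 + 2/3) = (b + 2)/b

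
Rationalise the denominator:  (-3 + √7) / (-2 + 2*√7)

(-√7 + 2)/6

Multiply numerator and denominator by -2*√7 - 2.
Denominator becomes -24; numerator becomes -8 + 4*√7.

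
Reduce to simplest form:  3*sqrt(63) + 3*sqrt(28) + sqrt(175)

20*sqrt(7)

3*sqrt(63) = 9*sqrt(7); 3*sqrt(28) = 6*sqrt(7); sqrt(175) = 5*sqrt(7)
Combine: (9 + 6 + 5)·sqrt(7) = 20*sqrt(7)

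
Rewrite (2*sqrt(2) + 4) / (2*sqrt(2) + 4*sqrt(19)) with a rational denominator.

(-sqrt(2) - 1 + sqrt(38) + 2*sqrt(19))/37

Multiply numerator and denominator by -4*sqrt(19) + 2*sqrt(2).
Denominator becomes -296; numerator becomes -16*sqrt(19) - 8*sqrt(38) + 8 + 8*sqrt(2).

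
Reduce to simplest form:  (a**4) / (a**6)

Quotient: (a**-2)

a**(-2)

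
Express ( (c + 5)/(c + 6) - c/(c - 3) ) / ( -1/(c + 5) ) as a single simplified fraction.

(4*c² + 35*c + 75)/(c² + 3*c - 18)

Numerator: (c + 5)/(c + 6) - c/(c - 3) = (-4*c - 15)/(c² + 3*c - 18)
Denominator: -1/(c + 5) = -1/(c + 5)
Divide: ((-4*c - 15)/(c² + 3*c - 18)) · (-c - 5) = (4*c² + 35*c + 75)/(c² + 3*c - 18)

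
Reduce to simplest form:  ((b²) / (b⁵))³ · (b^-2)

b^(-11)

Inside the bracket: (b^-3)
Raise to the power 3: (b^-9)
Multiply by (b^-2): add exponents.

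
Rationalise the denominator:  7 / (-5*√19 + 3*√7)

Multiply numerator and denominator by 3*√7 + 5*√19.
Denominator becomes -412; numerator becomes 21*√7 + 35*√19.

(-35*√19 - 21*√7)/412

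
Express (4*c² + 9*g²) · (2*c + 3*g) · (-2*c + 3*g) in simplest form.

-16*c⁴ + 81*g⁴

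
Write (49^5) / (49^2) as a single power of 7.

7^6

49^5 = 7^10; 49^2 = 7^4
Combine exponents: 7^6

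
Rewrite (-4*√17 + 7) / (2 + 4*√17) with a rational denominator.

(-143 + 18*√17)/134

Multiply numerator and denominator by -4*√17 + 2.
Denominator becomes -268; numerator becomes -36*√17 + 286.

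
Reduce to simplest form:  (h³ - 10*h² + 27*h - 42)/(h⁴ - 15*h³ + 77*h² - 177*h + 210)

1/(h - 5)

Factor: h³ - 10*h² + 27*h - 42 = (h² - 3*h + 6)·(h - 7);  h⁴ - 15*h³ + 77*h² - 177*h + 210 = (h - 7)·(h² - 3*h + 6)·(h - 5)
Cancel the common factors (h² - 3*h + 6), (h - 7).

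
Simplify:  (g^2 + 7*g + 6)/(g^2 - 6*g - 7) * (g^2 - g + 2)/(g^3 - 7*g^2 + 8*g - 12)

Factor: g^2 + 7*g + 6 = (g + 1)*(g + 6);  g^2 - 6*g - 7 = (g + 1)*(g - 7);  g^3 - 7*g^2 + 8*g - 12 = (g^2 - g + 2)*(g - 6)
Cancel the common factors (g^2 - g + 2), (g + 1).

(g + 6)/(g^2 - 13*g + 42)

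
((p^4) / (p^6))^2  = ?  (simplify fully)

Inside the bracket: (p^-2)
Raise to the power 2: (p^-4)

p^(-4)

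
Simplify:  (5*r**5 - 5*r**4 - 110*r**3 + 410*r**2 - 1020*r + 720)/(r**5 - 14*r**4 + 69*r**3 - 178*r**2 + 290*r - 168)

(5*r + 30)/(r - 7)

Factor: 5*r**5 - 5*r**4 - 110*r**3 + 410*r**2 - 1020*r + 720 = 5*(r - 4)*(r - 1)*(r + 6)*(r**2 - 2*r + 6);  r**5 - 14*r**4 + 69*r**3 - 178*r**2 + 290*r - 168 = (r - 1)*(r - 4)*(r**2 - 2*r + 6)*(r - 7)
Cancel the common factors (r**2 - 2*r + 6), (r - 1), (r - 4).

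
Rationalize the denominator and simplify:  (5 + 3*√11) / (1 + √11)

Multiply numerator and denominator by -√11 + 1.
Denominator becomes -10; numerator becomes -28 - 2*√11.

(√11 + 14)/5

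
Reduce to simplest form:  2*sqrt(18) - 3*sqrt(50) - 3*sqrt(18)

-18*sqrt(2)

2*sqrt(18) = 6*sqrt(2); 3*sqrt(50) = 15*sqrt(2); 3*sqrt(18) = 9*sqrt(2)
Combine: (6 - 15 - 9)·sqrt(2) = -18*sqrt(2)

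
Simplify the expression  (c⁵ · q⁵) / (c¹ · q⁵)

c⁴

Quotient: c⁴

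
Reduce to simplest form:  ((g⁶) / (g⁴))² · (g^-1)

Inside the bracket: g²
Raise to the power 2: g⁴
Multiply by (g^-1): add exponents.

g³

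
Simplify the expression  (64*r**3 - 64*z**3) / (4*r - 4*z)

16*r**2 + 16*r*z + 16*z**2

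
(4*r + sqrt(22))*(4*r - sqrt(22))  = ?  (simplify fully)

Difference of squares with P = 4*r, Q = sqrt(22).

16*r^2 - 22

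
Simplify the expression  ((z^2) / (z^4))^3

Inside the bracket: (z^-2)
Raise to the power 3: (z^-6)

z^(-6)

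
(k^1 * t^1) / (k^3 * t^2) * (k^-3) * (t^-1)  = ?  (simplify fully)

1/(k^5*t^2)

Quotient: (k^-2) * (t^-1)
Multiply by (k^-3) * (t^-1): add exponents.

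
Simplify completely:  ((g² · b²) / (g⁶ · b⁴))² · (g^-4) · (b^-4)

Inside the bracket: (g^-4) · (b^-2)
Raise to the power 2: (g^-8) · (b^-4)
Multiply by (g^-4) · (b^-4): add exponents.

1/(b⁸*g^12)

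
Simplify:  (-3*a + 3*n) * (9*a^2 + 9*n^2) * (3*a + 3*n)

Pair the conjugate factors: ((3*n)+(3*a))((3*n)-(3*a)) = -9*a^2 + 9*n^2, then repeat with the next factor.

-81*a^4 + 81*n^4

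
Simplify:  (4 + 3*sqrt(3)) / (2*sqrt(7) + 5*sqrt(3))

Multiply numerator and denominator by -2*sqrt(7) + 5*sqrt(3).
Denominator becomes 47; numerator becomes -6*sqrt(21) - 8*sqrt(7) + 20*sqrt(3) + 45.

(-6*sqrt(21) - 8*sqrt(7) + 20*sqrt(3) + 45)/47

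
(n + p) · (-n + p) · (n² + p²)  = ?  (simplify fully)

-n⁴ + p⁴

Telescope via difference of squares: (p+n)(p-n) = -n² + p², then repeat with the next factor.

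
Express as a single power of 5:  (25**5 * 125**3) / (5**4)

25**5 = 5**10; 125**3 = 5**9; 5**4 = 5**4
Combine exponents: 5**15

5**15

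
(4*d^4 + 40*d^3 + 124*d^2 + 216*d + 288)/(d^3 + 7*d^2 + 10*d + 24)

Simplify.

Factor: 4*d^4 + 40*d^3 + 124*d^2 + 216*d + 288 = 4*(d + 3)*(d + 6)*(d^2 + d + 4);  d^3 + 7*d^2 + 10*d + 24 = (d + 6)*(d^2 + d + 4)
Cancel the common factors (d^2 + d + 4), (d + 6).

4*d + 12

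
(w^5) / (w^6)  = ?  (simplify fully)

Quotient: (w^-1)

1/w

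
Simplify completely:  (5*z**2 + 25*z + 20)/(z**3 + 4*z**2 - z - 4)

5/(z - 1)

Factor: 5*z**2 + 25*z + 20 = 5*(z + 1)*(z + 4);  z**3 + 4*z**2 - z - 4 = (z + 4)*(z + 1)*(z - 1)
Cancel the common factors (z + 1), (z + 4).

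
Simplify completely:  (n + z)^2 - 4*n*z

(n - z)^2

Expand the square and combine the 4*n*z term.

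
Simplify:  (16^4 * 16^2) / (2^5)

2^19

16^4 = 2^16; 16^2 = 2^8; 2^5 = 2^5
Combine exponents: 2^19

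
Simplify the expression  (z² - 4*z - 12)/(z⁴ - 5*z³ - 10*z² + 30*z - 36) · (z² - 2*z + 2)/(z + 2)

1/(z + 3)

Factor: z² - 4*z - 12 = (z + 2)·(z - 6);  z⁴ - 5*z³ - 10*z² + 30*z - 36 = (z² - 2*z + 2)·(z + 3)·(z - 6)
Cancel the common factors (z² - 2*z + 2), (z - 6), (z + 2).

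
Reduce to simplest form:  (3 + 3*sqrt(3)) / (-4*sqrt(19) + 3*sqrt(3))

Multiply numerator and denominator by 3*sqrt(3) + 4*sqrt(19).
Denominator becomes -277; numerator becomes 9*sqrt(3) + 27 + 12*sqrt(19) + 12*sqrt(57).

(-12*sqrt(57) - 12*sqrt(19) - 27 - 9*sqrt(3))/277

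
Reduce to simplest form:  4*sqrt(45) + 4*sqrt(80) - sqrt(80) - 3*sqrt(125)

9*sqrt(5)

4*sqrt(45) = 12*sqrt(5); 4*sqrt(80) = 16*sqrt(5); sqrt(80) = 4*sqrt(5); 3*sqrt(125) = 15*sqrt(5)
Combine: (12 + 16 - 4 - 15)·sqrt(5) = 9*sqrt(5)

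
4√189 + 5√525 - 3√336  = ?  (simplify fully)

4√189 = 12*√21; 5√525 = 25*√21; 3√336 = 12*√21
Combine: (12 + 25 - 12)·√21 = 25*√21

25*√21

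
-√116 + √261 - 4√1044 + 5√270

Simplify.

√116 = 2*√29; √261 = 3*√29; 4√1044 = 24*√29; 5√270 = 15*√30

-23*√29 + 15*√30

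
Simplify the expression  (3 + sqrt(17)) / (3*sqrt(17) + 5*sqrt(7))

(-51 - 9*sqrt(17) + 15*sqrt(7) + 5*sqrt(119))/22

Multiply numerator and denominator by -5*sqrt(7) + 3*sqrt(17).
Denominator becomes -22; numerator becomes -5*sqrt(119) - 15*sqrt(7) + 9*sqrt(17) + 51.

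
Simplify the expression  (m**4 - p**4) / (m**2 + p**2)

m**4 - p**4 factors as -(-m + p)*(m + p)*(m**2 + p**2).

m**2 - p**2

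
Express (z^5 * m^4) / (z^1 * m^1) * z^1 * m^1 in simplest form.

Quotient: z^4 * m^3
Multiply by z^1 * m^1: add exponents.

m^4*z^5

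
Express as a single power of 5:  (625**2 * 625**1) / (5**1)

625**2 = 5**8; 625**1 = 5**4; 5**1 = 5**1
Combine exponents: 5**11

5**11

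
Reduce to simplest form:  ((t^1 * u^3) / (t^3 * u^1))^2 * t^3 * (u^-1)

Inside the bracket: (t^-2) * u^2
Raise to the power 2: (t^-4) * u^4
Multiply by t^3 * (u^-1): add exponents.

u^3/t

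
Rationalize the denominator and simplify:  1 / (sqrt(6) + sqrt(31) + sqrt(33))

Group as (sqrt(6) + sqrt(33)) + sqrt(31); multiply by (sqrt(6) + sqrt(33)) - sqrt(31), then rationalise the remaining surd.

(-3*sqrt(682) + 2*sqrt(33) + 4*sqrt(31) + 29*sqrt(6))/364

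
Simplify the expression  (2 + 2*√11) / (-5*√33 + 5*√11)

Multiply numerator and denominator by 5*√11 + 5*√33.
Denominator becomes -550; numerator becomes 10*√11 + 10*√33 + 110 + 110*√3.

(-11*√3 - 11 - √33 - √11)/55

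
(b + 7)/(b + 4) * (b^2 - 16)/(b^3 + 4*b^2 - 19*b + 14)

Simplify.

(b - 4)/(b^2 - 3*b + 2)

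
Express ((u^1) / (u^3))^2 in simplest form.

u^(-4)

Inside the bracket: (u^-2)
Raise to the power 2: (u^-4)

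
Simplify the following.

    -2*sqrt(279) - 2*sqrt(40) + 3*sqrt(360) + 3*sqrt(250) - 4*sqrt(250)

2*sqrt(279) = 6*sqrt(31); 2*sqrt(40) = 4*sqrt(10); 3*sqrt(360) = 18*sqrt(10); 3*sqrt(250) = 15*sqrt(10); 4*sqrt(250) = 20*sqrt(10)

-6*sqrt(31) + 9*sqrt(10)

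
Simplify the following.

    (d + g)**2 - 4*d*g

(d - g)**2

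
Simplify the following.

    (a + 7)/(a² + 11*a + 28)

Factor: a² + 11*a + 28 = (a + 4)·(a + 7)
Cancel the common factor (a + 7).

1/(a + 4)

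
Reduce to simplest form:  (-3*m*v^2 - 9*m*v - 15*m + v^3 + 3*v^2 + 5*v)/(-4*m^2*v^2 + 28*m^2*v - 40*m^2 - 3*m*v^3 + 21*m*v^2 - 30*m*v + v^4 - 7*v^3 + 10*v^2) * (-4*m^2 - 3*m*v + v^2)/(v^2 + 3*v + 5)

Factor: -3*m*v^2 - 9*m*v - 15*m + v^3 + 3*v^2 + 5*v = (v^2 + 3*v + 5)*(-3*m + v);  -4*m^2*v^2 + 28*m^2*v - 40*m^2 - 3*m*v^3 + 21*m*v^2 - 30*m*v + v^4 - 7*v^3 + 10*v^2 = (m + v)*(v - 2)*(-4*m + v)*(v - 5);  -4*m^2 - 3*m*v + v^2 = (-4*m + v)*(m + v)
Cancel the common factors (v^2 + 3*v + 5), (m + v), (-4*m + v).

(-3*m + v)/(v^2 - 7*v + 10)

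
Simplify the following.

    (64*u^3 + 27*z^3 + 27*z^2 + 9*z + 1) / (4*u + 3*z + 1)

16*u^2 - 12*u*z - 4*u + 9*z^2 + 6*z + 1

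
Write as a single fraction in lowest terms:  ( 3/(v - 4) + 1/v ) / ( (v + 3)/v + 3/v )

Numerator: 3/(v - 4) + 1/v = (4*v - 4)/(v**2 - 4*v)
Denominator: (v + 3)/v + 3/v = (v + 6)/v
Divide: ((4*v - 4)/(v**2 - 4*v)) · (v/(v + 6)) = (4*v - 4)/(v**2 + 2*v - 24)

(4*v - 4)/(v**2 + 2*v - 24)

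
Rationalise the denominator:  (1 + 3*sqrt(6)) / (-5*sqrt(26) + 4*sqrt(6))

(-30*sqrt(39) - 72 - 5*sqrt(26) - 4*sqrt(6))/554

Multiply numerator and denominator by 4*sqrt(6) + 5*sqrt(26).
Denominator becomes -554; numerator becomes 4*sqrt(6) + 5*sqrt(26) + 72 + 30*sqrt(39).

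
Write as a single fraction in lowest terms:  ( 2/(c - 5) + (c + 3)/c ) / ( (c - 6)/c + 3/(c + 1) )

(c³ + c² - 15*c - 15)/(c³ - 7*c² + 4*c + 30)

Numerator: 2/(c - 5) + (c + 3)/c = (c² - 15)/(c² - 5*c)
Denominator: (c - 6)/c + 3/(c + 1) = (c² - 2*c - 6)/(c² + c)
Divide: ((c² - 15)/(c² - 5*c)) · ((c² + c)/(c² - 2*c - 6)) = (c³ + c² - 15*c - 15)/(c³ - 7*c² + 4*c + 30)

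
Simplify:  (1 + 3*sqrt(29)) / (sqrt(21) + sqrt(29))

Multiply numerator and denominator by -sqrt(21) + sqrt(29).
Denominator becomes 8; numerator becomes -3*sqrt(609) - sqrt(21) + sqrt(29) + 87.

(-3*sqrt(609) - sqrt(21) + sqrt(29) + 87)/8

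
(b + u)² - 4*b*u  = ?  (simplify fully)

(b - u)²

Expanding gives b² - 2*b*u + u², a perfect square.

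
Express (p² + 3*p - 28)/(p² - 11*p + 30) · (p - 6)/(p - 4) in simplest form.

(p + 7)/(p - 5)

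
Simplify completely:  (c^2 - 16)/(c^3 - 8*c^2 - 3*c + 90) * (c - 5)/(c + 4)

Factor: c^2 - 16 = (c + 4)*(c - 4);  c^3 - 8*c^2 - 3*c + 90 = (c - 6)*(c + 3)*(c - 5)
Cancel the common factors (c - 5), (c + 4).

(c - 4)/(c^2 - 3*c - 18)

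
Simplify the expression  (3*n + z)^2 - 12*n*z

Expanding gives 9*n^2 - 6*n*z + z^2, a perfect square.

(3*n - z)^2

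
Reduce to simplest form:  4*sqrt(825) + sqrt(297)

23*sqrt(33)

4*sqrt(825) = 20*sqrt(33); sqrt(297) = 3*sqrt(33)
Combine: (20 + 3)·sqrt(33) = 23*sqrt(33)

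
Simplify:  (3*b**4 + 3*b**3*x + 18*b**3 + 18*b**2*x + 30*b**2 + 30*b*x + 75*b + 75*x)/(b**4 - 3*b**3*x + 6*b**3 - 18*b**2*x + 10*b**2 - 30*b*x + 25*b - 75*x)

Factor: 3*b**4 + 3*b**3*x + 18*b**3 + 18*b**2*x + 30*b**2 + 30*b*x + 75*b + 75*x = 3*(b + x)*(b + 5)*(b**2 + b + 5);  b**4 - 3*b**3*x + 6*b**3 - 18*b**2*x + 10*b**2 - 30*b*x + 25*b - 75*x = (b + 5)*(b - 3*x)*(b**2 + b + 5)
Cancel the common factors (b**2 + b + 5), (b + 5).

(-3*b - 3*x)/(-b + 3*x)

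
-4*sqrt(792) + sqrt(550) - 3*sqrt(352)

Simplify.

-31*sqrt(22)

4*sqrt(792) = 24*sqrt(22); sqrt(550) = 5*sqrt(22); 3*sqrt(352) = 12*sqrt(22)
Combine: (-24 + 5 - 12)·sqrt(22) = -31*sqrt(22)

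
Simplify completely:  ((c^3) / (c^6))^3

c^(-9)

Inside the bracket: (c^-3)
Raise to the power 3: (c^-9)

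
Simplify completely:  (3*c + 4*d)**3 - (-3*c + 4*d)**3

54*c**3 + 288*c*d**2

Only the odd-power cross terms survive.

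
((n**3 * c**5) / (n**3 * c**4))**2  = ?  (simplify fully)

Inside the bracket: c**1
Raise to the power 2: c**2

c**2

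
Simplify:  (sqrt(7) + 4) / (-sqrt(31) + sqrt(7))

(-4*sqrt(31) - sqrt(217) - 4*sqrt(7) - 7)/24

Multiply numerator and denominator by sqrt(7) + sqrt(31).
Denominator becomes -24; numerator becomes 7 + 4*sqrt(7) + sqrt(217) + 4*sqrt(31).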